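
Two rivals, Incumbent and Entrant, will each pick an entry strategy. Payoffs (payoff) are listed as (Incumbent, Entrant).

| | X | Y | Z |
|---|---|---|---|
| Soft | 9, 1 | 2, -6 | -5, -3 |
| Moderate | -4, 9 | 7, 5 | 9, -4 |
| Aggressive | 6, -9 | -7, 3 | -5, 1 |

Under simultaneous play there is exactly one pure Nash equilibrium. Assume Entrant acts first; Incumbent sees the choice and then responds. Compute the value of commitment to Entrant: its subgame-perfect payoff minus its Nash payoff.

Solve by backward induction (Entrant leads).
- X: Incumbent compares 9, -4, 6 and picks Soft; Entrant would get 1.
- Y: Incumbent compares 2, 7, -7 and picks Moderate; Entrant would get 5.
- Z: Incumbent compares -5, 9, -5 and picks Moderate; Entrant would get -4.
Among 1, 5, -4, the best is 5 at Y. Subgame-perfect outcome: (Moderate, Y) with payoffs (7, 5).
Under simultaneous play:
Incumbent's best replies: X→Soft; Y→Moderate; Z→Moderate.
Entrant's best replies: Soft→X; Moderate→X; Aggressive→Y.
The unique mutual best reply is (Soft, X), giving (9, 1).
Entrant's commitment gain: 5 − 1 = 4.

4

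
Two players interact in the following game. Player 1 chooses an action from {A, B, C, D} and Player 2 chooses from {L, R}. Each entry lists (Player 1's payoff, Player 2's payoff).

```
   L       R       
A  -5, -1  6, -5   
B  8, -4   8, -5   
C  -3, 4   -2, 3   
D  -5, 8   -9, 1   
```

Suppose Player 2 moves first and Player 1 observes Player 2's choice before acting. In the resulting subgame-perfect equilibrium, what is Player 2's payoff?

-4

Work backward from Player 1's decision.
- L → Player 1 plays B (best of -5, 8, -3, -5); Player 2 gets -4.
- R → Player 1 plays B (best of 6, 8, -2, -9); Player 2 gets -5.
Among -4, -5, the best is -4 at L. Subgame-perfect outcome: (B, L) with payoffs (8, -4).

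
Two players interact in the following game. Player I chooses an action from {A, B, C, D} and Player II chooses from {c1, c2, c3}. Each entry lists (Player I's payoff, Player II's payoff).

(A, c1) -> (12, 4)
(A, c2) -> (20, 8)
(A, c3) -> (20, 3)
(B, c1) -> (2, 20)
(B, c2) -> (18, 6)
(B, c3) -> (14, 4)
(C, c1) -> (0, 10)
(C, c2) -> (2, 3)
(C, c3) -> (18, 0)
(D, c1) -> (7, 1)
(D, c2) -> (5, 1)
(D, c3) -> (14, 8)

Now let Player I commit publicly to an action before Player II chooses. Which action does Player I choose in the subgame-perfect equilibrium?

Player II best-responds to each possible Player I move:
- A: Player II compares 4, 8, 3 and picks c2; Player I would get 20.
- B: Player II compares 20, 6, 4 and picks c1; Player I would get 2.
- C: Player II compares 10, 3, 0 and picks c1; Player I would get 0.
- D: Player II compares 1, 1, 8 and picks c3; Player I would get 14.
Maximizing over 20, 2, 0, 14, Player I chooses A. Subgame-perfect outcome: (A, c2) with payoffs (20, 8).

A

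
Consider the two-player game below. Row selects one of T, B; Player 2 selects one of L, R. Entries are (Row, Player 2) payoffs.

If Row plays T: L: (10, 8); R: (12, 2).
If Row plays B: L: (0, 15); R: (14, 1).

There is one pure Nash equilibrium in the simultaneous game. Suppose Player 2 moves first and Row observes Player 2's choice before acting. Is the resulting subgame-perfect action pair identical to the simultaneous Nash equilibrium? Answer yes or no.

yes

Row best-responds to each possible Player 2 move:
- L: Row compares 10, 0 and picks T; Player 2 would get 8.
- R: Row compares 12, 14 and picks B; Player 2 would get 1.
Maximizing over 8, 1, Player 2 chooses L. Subgame-perfect outcome: (T, L) with payoffs (10, 8).
Now find the simultaneous Nash equilibrium.
Row's best replies: L→T; R→B.
Player 2's best replies: T→L; B→L.
The unique mutual best reply is (T, L), giving (10, 8).
Sequential outcome (T, L) coincides with the Nash profile (T, L).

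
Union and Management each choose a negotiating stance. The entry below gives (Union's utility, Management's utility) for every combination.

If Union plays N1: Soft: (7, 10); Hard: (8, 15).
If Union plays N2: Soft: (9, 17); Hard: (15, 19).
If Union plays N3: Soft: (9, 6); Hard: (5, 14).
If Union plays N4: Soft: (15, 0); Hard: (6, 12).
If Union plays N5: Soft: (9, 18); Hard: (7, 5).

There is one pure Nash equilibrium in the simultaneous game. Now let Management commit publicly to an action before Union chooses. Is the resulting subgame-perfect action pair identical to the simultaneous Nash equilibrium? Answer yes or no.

yes

Work backward from Union's decision.
- Soft → Union plays N4 (best of 7, 9, 9, 15, 9); Management gets 0.
- Hard → Union plays N2 (best of 8, 15, 5, 6, 7); Management gets 19.
Maximizing over 0, 19, Management chooses Hard. Subgame-perfect outcome: (N2, Hard) with payoffs (15, 19).
Under simultaneous play:
Union's best replies: Soft→N4; Hard→N2.
Management's best replies: N1→Hard; N2→Hard; N3→Hard; N4→Hard; N5→Soft.
The unique mutual best reply is (N2, Hard), giving (15, 19).
Sequential outcome (N2, Hard) coincides with the Nash profile (N2, Hard).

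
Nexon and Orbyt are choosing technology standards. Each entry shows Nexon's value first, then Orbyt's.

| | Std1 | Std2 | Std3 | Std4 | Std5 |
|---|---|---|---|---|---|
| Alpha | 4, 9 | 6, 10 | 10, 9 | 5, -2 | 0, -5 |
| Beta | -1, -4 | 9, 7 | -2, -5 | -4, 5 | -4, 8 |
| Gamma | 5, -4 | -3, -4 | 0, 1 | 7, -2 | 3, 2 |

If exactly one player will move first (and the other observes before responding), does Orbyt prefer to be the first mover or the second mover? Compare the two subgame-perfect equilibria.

second

If Nexon leads: Orbyt's best replies are Alpha→Std2, Beta→Std5, Gamma→Std5; Nexon's induced payoffs 6, -4, 3; outcome (Alpha, Std2), payoffs (6, 10).
If Orbyt leads: Nexon's best replies are Std1→Gamma, Std2→Beta, Std3→Alpha, Std4→Gamma, Std5→Gamma; Orbyt's induced payoffs -4, 7, 9, -2, 2; outcome (Alpha, Std3), payoffs (10, 9).
Orbyt gets 9 moving first and 10 moving second, so Orbyt prefers to move second.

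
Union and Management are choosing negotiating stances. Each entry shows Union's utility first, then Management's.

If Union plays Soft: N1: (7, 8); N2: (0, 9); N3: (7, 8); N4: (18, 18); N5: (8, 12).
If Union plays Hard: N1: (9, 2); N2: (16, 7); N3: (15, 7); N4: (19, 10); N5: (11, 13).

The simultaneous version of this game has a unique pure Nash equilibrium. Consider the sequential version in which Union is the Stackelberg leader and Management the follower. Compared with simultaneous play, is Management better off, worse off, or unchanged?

better off

Work backward from Management's decision.
- Soft: Management compares 8, 9, 8, 18, 12 and picks N4; Union would get 18.
- Hard: Management compares 2, 7, 7, 10, 13 and picks N5; Union would get 11.
Union's induced payoffs are 18, 11, so Union commits to Soft. Subgame-perfect outcome: (Soft, N4) with payoffs (18, 18).
For the simultaneous game, intersect best replies.
Union's best replies: N1→Hard; N2→Hard; N3→Hard; N4→Hard; N5→Hard.
Management's best replies: Soft→N4; Hard→N5.
The unique mutual best reply is (Hard, N5), giving (11, 13).
Management earns 18 sequentially versus 13 at the Nash outcome: better off.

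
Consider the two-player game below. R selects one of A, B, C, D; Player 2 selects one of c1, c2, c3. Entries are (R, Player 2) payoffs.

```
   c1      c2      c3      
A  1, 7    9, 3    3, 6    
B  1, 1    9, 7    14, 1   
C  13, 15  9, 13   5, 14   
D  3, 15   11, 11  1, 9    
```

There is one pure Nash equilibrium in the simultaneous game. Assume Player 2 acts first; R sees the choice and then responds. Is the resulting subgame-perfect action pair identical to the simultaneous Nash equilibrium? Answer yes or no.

Work backward from R's decision.
- c1 → R plays C (best of 1, 1, 13, 3); Player 2 gets 15.
- c2 → R plays D (best of 9, 9, 9, 11); Player 2 gets 11.
- c3 → R plays B (best of 3, 14, 5, 1); Player 2 gets 1.
Maximizing over 15, 11, 1, Player 2 chooses c1. Subgame-perfect outcome: (C, c1) with payoffs (13, 15).
For the simultaneous game, intersect best replies.
R's best replies: c1→C; c2→D; c3→B.
Player 2's best replies: A→c1; B→c2; C→c1; D→c1.
The unique mutual best reply is (C, c1), giving (13, 15).
Sequential outcome (C, c1) coincides with the Nash profile (C, c1).

yes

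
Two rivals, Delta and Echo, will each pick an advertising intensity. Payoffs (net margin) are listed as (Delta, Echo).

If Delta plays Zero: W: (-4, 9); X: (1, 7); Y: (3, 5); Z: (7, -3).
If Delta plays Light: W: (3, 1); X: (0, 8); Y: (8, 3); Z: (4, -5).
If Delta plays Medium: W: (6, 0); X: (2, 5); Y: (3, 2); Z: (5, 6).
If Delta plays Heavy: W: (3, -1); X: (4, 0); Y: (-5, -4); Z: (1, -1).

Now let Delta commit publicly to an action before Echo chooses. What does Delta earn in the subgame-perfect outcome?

Echo best-responds to each possible Delta move:
- Zero: Echo compares 9, 7, 5, -3 and picks W; Delta would get -4.
- Light: Echo compares 1, 8, 3, -5 and picks X; Delta would get 0.
- Medium: Echo compares 0, 5, 2, 6 and picks Z; Delta would get 5.
- Heavy: Echo compares -1, 0, -4, -1 and picks X; Delta would get 4.
Delta's induced payoffs are -4, 0, 5, 4, so Delta commits to Medium. Subgame-perfect outcome: (Medium, Z) with payoffs (5, 6).

5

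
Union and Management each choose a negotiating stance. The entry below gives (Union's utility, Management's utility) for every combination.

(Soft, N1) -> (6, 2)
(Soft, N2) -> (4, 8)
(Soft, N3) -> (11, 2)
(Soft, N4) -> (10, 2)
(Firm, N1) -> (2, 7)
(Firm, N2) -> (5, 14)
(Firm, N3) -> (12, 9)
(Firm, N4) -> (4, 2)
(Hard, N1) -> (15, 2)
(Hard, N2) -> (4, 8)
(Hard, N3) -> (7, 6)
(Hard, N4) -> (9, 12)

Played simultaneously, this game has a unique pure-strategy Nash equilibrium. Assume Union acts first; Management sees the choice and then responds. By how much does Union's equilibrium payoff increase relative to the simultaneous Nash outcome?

4

Solve by backward induction (Union leads).
- Soft: BR = N2, leader payoff 4.
- Firm: BR = N2, leader payoff 5.
- Hard: BR = N4, leader payoff 9.
Among 4, 5, 9, the best is 9 at Hard. Subgame-perfect outcome: (Hard, N4) with payoffs (9, 12).
Now find the simultaneous Nash equilibrium.
Union's best replies: N1→Hard; N2→Firm; N3→Firm; N4→Soft.
Management's best replies: Soft→N2; Firm→N2; Hard→N4.
The unique mutual best reply is (Firm, N2), giving (5, 14).
Union's commitment gain: 9 − 5 = 4.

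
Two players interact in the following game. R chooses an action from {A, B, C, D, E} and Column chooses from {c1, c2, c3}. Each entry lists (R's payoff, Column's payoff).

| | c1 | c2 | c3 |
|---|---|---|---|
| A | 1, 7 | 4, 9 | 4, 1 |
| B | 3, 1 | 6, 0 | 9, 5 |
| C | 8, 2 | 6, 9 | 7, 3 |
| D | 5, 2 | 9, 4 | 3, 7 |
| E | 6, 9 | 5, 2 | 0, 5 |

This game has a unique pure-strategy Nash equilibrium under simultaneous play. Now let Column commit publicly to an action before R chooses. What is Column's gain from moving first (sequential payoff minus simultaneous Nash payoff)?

0

Backward induction with Column moving first.
- c1: BR = C, leader payoff 2.
- c2: BR = D, leader payoff 4.
- c3: BR = B, leader payoff 5.
Column's induced payoffs are 2, 4, 5, so Column commits to c3. Subgame-perfect outcome: (B, c3) with payoffs (9, 5).
Under simultaneous play:
R's best replies: c1→C; c2→D; c3→B.
Column's best replies: A→c2; B→c3; C→c2; D→c3; E→c1.
The unique mutual best reply is (B, c3), giving (9, 5).
Column's commitment gain: 5 − 5 = 0.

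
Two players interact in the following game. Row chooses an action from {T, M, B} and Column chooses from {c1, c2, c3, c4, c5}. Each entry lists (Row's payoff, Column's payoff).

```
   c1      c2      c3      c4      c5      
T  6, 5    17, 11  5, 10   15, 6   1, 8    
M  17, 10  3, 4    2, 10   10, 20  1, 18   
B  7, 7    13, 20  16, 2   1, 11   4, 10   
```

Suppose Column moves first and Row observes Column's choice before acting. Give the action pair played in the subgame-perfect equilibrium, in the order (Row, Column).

(T, c2)

Backward induction with Column moving first.
- c1: Row compares 6, 17, 7 and picks M; Column would get 10.
- c2: Row compares 17, 3, 13 and picks T; Column would get 11.
- c3: Row compares 5, 2, 16 and picks B; Column would get 2.
- c4: Row compares 15, 10, 1 and picks T; Column would get 6.
- c5: Row compares 1, 1, 4 and picks B; Column would get 10.
Among 10, 11, 2, 6, 10, the best is 11 at c2. Subgame-perfect outcome: (T, c2) with payoffs (17, 11).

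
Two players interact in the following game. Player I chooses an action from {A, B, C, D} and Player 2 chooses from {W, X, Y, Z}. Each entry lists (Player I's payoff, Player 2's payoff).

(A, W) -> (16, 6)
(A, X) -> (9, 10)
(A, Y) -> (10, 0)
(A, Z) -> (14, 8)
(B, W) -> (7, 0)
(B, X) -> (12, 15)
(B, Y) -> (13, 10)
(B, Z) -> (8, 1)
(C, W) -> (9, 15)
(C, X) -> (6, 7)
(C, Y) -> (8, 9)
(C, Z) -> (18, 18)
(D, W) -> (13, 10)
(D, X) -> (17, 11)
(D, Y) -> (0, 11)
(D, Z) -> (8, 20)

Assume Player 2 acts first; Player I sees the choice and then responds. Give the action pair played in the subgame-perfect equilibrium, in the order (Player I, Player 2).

Player I best-responds to each possible Player 2 move:
- W: Player I compares 16, 7, 9, 13 and picks A; Player 2 would get 6.
- X: Player I compares 9, 12, 6, 17 and picks D; Player 2 would get 11.
- Y: Player I compares 10, 13, 8, 0 and picks B; Player 2 would get 10.
- Z: Player I compares 14, 8, 18, 8 and picks C; Player 2 would get 18.
Player 2's induced payoffs are 6, 11, 10, 18, so Player 2 commits to Z. Subgame-perfect outcome: (C, Z) with payoffs (18, 18).

(C, Z)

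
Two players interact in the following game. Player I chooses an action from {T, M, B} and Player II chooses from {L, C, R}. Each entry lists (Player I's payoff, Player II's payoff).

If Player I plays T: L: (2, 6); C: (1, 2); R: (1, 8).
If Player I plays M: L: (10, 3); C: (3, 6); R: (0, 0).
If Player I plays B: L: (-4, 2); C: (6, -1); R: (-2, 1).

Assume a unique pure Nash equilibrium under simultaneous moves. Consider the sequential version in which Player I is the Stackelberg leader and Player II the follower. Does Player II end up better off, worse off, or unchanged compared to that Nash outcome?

worse off

Backward induction with Player I moving first.
- T → Player II plays R (best of 6, 2, 8); Player I gets 1.
- M → Player II plays C (best of 3, 6, 0); Player I gets 3.
- B → Player II plays L (best of 2, -1, 1); Player I gets -4.
Among 1, 3, -4, the best is 3 at M. Subgame-perfect outcome: (M, C) with payoffs (3, 6).
Under simultaneous play:
Player I's best replies: L→M; C→B; R→T.
Player II's best replies: T→R; M→C; B→L.
Only (T, R) has each player best-responding; Nash payoffs (1, 8).
Player II earns 6 sequentially versus 8 at the Nash outcome: worse off.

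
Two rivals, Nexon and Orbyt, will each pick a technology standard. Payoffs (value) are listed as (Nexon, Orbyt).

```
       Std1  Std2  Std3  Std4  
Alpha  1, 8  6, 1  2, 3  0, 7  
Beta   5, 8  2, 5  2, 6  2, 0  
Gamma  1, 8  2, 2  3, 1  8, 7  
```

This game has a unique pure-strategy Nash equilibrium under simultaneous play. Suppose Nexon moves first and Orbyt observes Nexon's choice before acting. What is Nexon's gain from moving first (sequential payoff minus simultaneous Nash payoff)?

Work backward from Orbyt's decision.
- Alpha: Orbyt compares 8, 1, 3, 7 and picks Std1; Nexon would get 1.
- Beta: Orbyt compares 8, 5, 6, 0 and picks Std1; Nexon would get 5.
- Gamma: Orbyt compares 8, 2, 1, 7 and picks Std1; Nexon would get 1.
Nexon's induced payoffs are 1, 5, 1, so Nexon commits to Beta. Subgame-perfect outcome: (Beta, Std1) with payoffs (5, 8).
For the simultaneous game, intersect best replies.
Nexon's best replies: Std1→Beta; Std2→Alpha; Std3→Gamma; Std4→Gamma.
Orbyt's best replies: Alpha→Std1; Beta→Std1; Gamma→Std1.
The unique mutual best reply is (Beta, Std1), giving (5, 8).
Nexon's commitment gain: 5 − 5 = 0.

0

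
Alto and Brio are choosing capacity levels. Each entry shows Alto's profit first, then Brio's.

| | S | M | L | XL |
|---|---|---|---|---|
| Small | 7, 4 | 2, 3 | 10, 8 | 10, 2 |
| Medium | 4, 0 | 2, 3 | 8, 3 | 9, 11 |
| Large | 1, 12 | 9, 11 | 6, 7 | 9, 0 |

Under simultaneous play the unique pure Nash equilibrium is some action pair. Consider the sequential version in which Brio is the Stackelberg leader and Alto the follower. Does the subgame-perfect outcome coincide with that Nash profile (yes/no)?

no

Alto best-responds to each possible Brio move:
- S → Alto plays Small (best of 7, 4, 1); Brio gets 4.
- M → Alto plays Large (best of 2, 2, 9); Brio gets 11.
- L → Alto plays Small (best of 10, 8, 6); Brio gets 8.
- XL → Alto plays Small (best of 10, 9, 9); Brio gets 2.
Among 4, 11, 8, 2, the best is 11 at M. Subgame-perfect outcome: (Large, M) with payoffs (9, 11).
For the simultaneous game, intersect best replies.
Alto's best replies: S→Small; M→Large; L→Small; XL→Small.
Brio's best replies: Small→L; Medium→XL; Large→S.
Only (Small, L) has each player best-responding; Nash payoffs (10, 8).
Sequential outcome (Large, M) differs from the Nash profile (Small, L).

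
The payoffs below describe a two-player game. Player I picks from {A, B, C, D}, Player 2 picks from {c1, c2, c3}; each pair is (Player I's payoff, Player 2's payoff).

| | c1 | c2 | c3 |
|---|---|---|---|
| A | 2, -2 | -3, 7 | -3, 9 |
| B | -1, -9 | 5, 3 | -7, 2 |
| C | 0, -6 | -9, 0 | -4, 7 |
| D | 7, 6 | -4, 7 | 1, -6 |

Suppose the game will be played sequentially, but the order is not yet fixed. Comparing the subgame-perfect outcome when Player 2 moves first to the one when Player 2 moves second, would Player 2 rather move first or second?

first

If Player I leads: Player 2's best replies are A→c3, B→c2, C→c3, D→c2; Player I's induced payoffs -3, 5, -4, -4; outcome (B, c2), payoffs (5, 3).
If Player 2 leads: Player I's best replies are c1→D, c2→B, c3→D; Player 2's induced payoffs 6, 3, -6; outcome (D, c1), payoffs (7, 6).
Player 2 gets 6 moving first and 3 moving second, so Player 2 prefers to move first.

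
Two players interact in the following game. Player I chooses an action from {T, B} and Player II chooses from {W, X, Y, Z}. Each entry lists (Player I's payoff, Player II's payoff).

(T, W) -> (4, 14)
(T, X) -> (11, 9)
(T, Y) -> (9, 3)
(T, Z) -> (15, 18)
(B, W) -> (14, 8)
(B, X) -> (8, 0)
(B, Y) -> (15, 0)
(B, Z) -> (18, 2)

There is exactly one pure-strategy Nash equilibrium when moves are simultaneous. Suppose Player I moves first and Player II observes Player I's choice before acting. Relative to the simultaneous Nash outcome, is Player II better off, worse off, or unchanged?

Work backward from Player II's decision.
- T → Player II plays Z (best of 14, 9, 3, 18); Player I gets 15.
- B → Player II plays W (best of 8, 0, 0, 2); Player I gets 14.
Among 15, 14, the best is 15 at T. Subgame-perfect outcome: (T, Z) with payoffs (15, 18).
Under simultaneous play:
Player I's best replies: W→B; X→T; Y→B; Z→B.
Player II's best replies: T→Z; B→W.
Only (B, W) has each player best-responding; Nash payoffs (14, 8).
Player II earns 18 sequentially versus 8 at the Nash outcome: better off.

better off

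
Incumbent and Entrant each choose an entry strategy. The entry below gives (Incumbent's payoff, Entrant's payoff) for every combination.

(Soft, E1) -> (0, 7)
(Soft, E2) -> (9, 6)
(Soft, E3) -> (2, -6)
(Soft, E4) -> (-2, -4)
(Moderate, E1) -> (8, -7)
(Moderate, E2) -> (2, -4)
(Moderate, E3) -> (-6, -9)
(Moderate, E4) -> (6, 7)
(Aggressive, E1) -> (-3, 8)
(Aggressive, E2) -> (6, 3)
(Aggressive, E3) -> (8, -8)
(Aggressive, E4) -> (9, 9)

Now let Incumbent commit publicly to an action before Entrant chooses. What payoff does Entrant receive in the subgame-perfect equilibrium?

Work backward from Entrant's decision.
- Soft: Entrant compares 7, 6, -6, -4 and picks E1; Incumbent would get 0.
- Moderate: Entrant compares -7, -4, -9, 7 and picks E4; Incumbent would get 6.
- Aggressive: Entrant compares 8, 3, -8, 9 and picks E4; Incumbent would get 9.
Maximizing over 0, 6, 9, Incumbent chooses Aggressive. Subgame-perfect outcome: (Aggressive, E4) with payoffs (9, 9).

9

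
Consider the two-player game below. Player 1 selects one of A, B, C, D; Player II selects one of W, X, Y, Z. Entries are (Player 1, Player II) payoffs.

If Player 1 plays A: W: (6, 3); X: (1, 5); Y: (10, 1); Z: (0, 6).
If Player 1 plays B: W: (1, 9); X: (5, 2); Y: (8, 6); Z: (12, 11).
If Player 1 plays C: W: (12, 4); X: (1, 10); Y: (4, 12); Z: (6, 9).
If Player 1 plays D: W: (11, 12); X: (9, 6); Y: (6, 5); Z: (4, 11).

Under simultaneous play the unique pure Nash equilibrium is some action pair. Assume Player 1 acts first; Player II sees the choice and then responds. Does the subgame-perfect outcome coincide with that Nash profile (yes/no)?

yes

Solve by backward induction (Player 1 leads).
- A: Player II compares 3, 5, 1, 6 and picks Z; Player 1 would get 0.
- B: Player II compares 9, 2, 6, 11 and picks Z; Player 1 would get 12.
- C: Player II compares 4, 10, 12, 9 and picks Y; Player 1 would get 4.
- D: Player II compares 12, 6, 5, 11 and picks W; Player 1 would get 11.
Player 1's induced payoffs are 0, 12, 4, 11, so Player 1 commits to B. Subgame-perfect outcome: (B, Z) with payoffs (12, 11).
For the simultaneous game, intersect best replies.
Player 1's best replies: W→C; X→D; Y→A; Z→B.
Player II's best replies: A→Z; B→Z; C→Y; D→W.
The unique mutual best reply is (B, Z), giving (12, 11).
Sequential outcome (B, Z) coincides with the Nash profile (B, Z).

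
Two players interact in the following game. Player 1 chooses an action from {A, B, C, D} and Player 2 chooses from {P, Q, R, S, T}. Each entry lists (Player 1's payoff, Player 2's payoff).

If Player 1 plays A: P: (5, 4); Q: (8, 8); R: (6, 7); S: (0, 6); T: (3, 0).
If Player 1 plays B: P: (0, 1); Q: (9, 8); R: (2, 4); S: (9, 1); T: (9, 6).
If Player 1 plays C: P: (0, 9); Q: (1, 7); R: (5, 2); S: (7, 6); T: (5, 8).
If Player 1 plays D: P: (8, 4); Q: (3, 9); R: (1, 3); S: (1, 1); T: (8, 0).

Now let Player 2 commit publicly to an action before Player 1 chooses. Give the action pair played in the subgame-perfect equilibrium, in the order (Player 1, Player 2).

(B, Q)

Solve by backward induction (Player 2 leads).
- P: Player 1 compares 5, 0, 0, 8 and picks D; Player 2 would get 4.
- Q: Player 1 compares 8, 9, 1, 3 and picks B; Player 2 would get 8.
- R: Player 1 compares 6, 2, 5, 1 and picks A; Player 2 would get 7.
- S: Player 1 compares 0, 9, 7, 1 and picks B; Player 2 would get 1.
- T: Player 1 compares 3, 9, 5, 8 and picks B; Player 2 would get 6.
Maximizing over 4, 8, 7, 1, 6, Player 2 chooses Q. Subgame-perfect outcome: (B, Q) with payoffs (9, 8).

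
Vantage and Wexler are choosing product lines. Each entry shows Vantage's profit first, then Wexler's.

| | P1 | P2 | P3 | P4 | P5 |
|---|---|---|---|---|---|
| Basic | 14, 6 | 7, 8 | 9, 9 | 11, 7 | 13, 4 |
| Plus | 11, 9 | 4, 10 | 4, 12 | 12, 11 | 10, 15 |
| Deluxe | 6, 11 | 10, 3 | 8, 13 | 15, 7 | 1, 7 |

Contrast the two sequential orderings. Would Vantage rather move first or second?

first

If Vantage leads: Wexler's best replies are Basic→P3, Plus→P5, Deluxe→P3; Vantage's induced payoffs 9, 10, 8; outcome (Plus, P5), payoffs (10, 15).
If Wexler leads: Vantage's best replies are P1→Basic, P2→Deluxe, P3→Basic, P4→Deluxe, P5→Basic; Wexler's induced payoffs 6, 3, 9, 7, 4; outcome (Basic, P3), payoffs (9, 9).
Vantage gets 10 moving first and 9 moving second, so Vantage prefers to move first.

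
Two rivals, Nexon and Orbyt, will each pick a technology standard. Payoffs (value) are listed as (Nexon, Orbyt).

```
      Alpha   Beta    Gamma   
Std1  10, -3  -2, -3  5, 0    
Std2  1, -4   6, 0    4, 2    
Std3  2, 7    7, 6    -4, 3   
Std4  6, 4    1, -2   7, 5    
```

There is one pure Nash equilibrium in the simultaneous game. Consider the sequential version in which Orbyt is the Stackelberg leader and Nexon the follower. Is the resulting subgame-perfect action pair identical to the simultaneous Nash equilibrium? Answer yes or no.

no

Work backward from Nexon's decision.
- Alpha: Nexon compares 10, 1, 2, 6 and picks Std1; Orbyt would get -3.
- Beta: Nexon compares -2, 6, 7, 1 and picks Std3; Orbyt would get 6.
- Gamma: Nexon compares 5, 4, -4, 7 and picks Std4; Orbyt would get 5.
Orbyt's induced payoffs are -3, 6, 5, so Orbyt commits to Beta. Subgame-perfect outcome: (Std3, Beta) with payoffs (7, 6).
Now find the simultaneous Nash equilibrium.
Nexon's best replies: Alpha→Std1; Beta→Std3; Gamma→Std4.
Orbyt's best replies: Std1→Gamma; Std2→Gamma; Std3→Alpha; Std4→Gamma.
The unique mutual best reply is (Std4, Gamma), giving (7, 5).
Sequential outcome (Std3, Beta) differs from the Nash profile (Std4, Gamma).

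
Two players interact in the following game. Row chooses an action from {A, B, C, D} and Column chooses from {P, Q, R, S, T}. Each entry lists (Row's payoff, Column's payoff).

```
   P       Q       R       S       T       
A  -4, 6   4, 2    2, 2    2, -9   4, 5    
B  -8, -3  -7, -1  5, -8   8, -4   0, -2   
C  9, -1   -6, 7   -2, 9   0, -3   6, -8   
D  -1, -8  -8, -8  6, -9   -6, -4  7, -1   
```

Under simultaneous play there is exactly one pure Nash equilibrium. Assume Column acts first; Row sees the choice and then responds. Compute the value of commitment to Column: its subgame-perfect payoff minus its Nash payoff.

Row best-responds to each possible Column move:
- P → Row plays C (best of -4, -8, 9, -1); Column gets -1.
- Q → Row plays A (best of 4, -7, -6, -8); Column gets 2.
- R → Row plays D (best of 2, 5, -2, 6); Column gets -9.
- S → Row plays B (best of 2, 8, 0, -6); Column gets -4.
- T → Row plays D (best of 4, 0, 6, 7); Column gets -1.
Column's induced payoffs are -1, 2, -9, -4, -1, so Column commits to Q. Subgame-perfect outcome: (A, Q) with payoffs (4, 2).
Under simultaneous play:
Row's best replies: P→C; Q→A; R→D; S→B; T→D.
Column's best replies: A→P; B→Q; C→R; D→T.
Only (D, T) has each player best-responding; Nash payoffs (7, -1).
Column's commitment gain: 2 − -1 = 3.

3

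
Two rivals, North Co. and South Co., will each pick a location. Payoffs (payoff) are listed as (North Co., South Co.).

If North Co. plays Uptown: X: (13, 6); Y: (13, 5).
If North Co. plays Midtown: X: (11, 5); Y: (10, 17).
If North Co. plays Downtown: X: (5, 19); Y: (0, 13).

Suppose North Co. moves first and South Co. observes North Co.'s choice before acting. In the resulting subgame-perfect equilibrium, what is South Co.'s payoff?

Solve by backward induction (North Co. leads).
- Uptown: South Co. compares 6, 5 and picks X; North Co. would get 13.
- Midtown: South Co. compares 5, 17 and picks Y; North Co. would get 10.
- Downtown: South Co. compares 19, 13 and picks X; North Co. would get 5.
Maximizing over 13, 10, 5, North Co. chooses Uptown. Subgame-perfect outcome: (Uptown, X) with payoffs (13, 6).

6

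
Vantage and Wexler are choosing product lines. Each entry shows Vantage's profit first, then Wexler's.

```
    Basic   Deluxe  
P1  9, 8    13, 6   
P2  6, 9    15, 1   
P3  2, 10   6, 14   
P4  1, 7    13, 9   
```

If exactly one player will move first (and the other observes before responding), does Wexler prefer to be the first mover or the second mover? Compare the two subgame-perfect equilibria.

second

If Vantage leads: Wexler's best replies are P1→Basic, P2→Basic, P3→Deluxe, P4→Deluxe; Vantage's induced payoffs 9, 6, 6, 13; outcome (P4, Deluxe), payoffs (13, 9).
If Wexler leads: Vantage's best replies are Basic→P1, Deluxe→P2; Wexler's induced payoffs 8, 1; outcome (P1, Basic), payoffs (9, 8).
Wexler gets 8 moving first and 9 moving second, so Wexler prefers to move second.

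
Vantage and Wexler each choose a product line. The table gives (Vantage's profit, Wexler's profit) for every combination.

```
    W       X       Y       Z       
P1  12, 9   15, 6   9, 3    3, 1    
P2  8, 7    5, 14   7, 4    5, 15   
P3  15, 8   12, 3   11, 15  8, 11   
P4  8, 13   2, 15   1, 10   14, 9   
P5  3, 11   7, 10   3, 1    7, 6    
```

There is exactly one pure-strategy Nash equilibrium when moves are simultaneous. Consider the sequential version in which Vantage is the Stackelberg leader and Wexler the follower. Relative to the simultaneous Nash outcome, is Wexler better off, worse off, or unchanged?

Backward induction with Vantage moving first.
- P1: BR = W, leader payoff 12.
- P2: BR = Z, leader payoff 5.
- P3: BR = Y, leader payoff 11.
- P4: BR = X, leader payoff 2.
- P5: BR = W, leader payoff 3.
Vantage's induced payoffs are 12, 5, 11, 2, 3, so Vantage commits to P1. Subgame-perfect outcome: (P1, W) with payoffs (12, 9).
For the simultaneous game, intersect best replies.
Vantage's best replies: W→P3; X→P1; Y→P3; Z→P4.
Wexler's best replies: P1→W; P2→Z; P3→Y; P4→X; P5→W.
The unique mutual best reply is (P3, Y), giving (11, 15).
Wexler earns 9 sequentially versus 15 at the Nash outcome: worse off.

worse off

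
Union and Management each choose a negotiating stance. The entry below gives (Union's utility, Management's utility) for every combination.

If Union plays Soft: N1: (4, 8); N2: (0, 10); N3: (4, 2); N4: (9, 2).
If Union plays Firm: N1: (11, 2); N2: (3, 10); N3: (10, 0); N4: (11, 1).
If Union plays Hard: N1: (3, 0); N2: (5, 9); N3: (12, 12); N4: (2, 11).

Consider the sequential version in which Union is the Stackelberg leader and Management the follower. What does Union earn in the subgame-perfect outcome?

12

Management best-responds to each possible Union move:
- Soft: BR = N2, leader payoff 0.
- Firm: BR = N2, leader payoff 3.
- Hard: BR = N3, leader payoff 12.
Maximizing over 0, 3, 12, Union chooses Hard. Subgame-perfect outcome: (Hard, N3) with payoffs (12, 12).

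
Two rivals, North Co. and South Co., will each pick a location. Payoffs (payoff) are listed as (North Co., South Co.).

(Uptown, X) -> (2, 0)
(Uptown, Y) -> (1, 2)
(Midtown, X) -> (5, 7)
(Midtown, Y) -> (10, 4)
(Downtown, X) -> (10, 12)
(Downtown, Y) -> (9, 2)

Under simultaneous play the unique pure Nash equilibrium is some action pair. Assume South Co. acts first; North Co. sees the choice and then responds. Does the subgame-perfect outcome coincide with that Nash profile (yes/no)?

yes

Solve by backward induction (South Co. leads).
- X: BR = Downtown, leader payoff 12.
- Y: BR = Midtown, leader payoff 4.
Maximizing over 12, 4, South Co. chooses X. Subgame-perfect outcome: (Downtown, X) with payoffs (10, 12).
Now find the simultaneous Nash equilibrium.
North Co.'s best replies: X→Downtown; Y→Midtown.
South Co.'s best replies: Uptown→Y; Midtown→X; Downtown→X.
Only (Downtown, X) has each player best-responding; Nash payoffs (10, 12).
Sequential outcome (Downtown, X) coincides with the Nash profile (Downtown, X).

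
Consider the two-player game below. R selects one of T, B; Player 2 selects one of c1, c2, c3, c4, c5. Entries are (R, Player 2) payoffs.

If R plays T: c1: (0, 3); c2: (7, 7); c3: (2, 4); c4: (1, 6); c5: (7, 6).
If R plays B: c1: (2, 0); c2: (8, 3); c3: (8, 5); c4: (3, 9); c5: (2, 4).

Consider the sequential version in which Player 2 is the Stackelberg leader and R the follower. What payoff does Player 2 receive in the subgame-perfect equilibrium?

R best-responds to each possible Player 2 move:
- c1: R compares 0, 2 and picks B; Player 2 would get 0.
- c2: R compares 7, 8 and picks B; Player 2 would get 3.
- c3: R compares 2, 8 and picks B; Player 2 would get 5.
- c4: R compares 1, 3 and picks B; Player 2 would get 9.
- c5: R compares 7, 2 and picks T; Player 2 would get 6.
Player 2's induced payoffs are 0, 3, 5, 9, 6, so Player 2 commits to c4. Subgame-perfect outcome: (B, c4) with payoffs (3, 9).

9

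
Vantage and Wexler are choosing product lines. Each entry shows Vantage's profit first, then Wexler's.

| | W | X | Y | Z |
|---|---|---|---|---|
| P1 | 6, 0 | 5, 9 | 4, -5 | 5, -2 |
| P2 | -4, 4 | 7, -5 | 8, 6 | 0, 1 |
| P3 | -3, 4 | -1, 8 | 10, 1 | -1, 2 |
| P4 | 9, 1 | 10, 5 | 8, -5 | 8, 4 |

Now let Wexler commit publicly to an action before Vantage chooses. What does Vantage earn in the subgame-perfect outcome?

Work backward from Vantage's decision.
- W: BR = P4, leader payoff 1.
- X: BR = P4, leader payoff 5.
- Y: BR = P3, leader payoff 1.
- Z: BR = P4, leader payoff 4.
Wexler's induced payoffs are 1, 5, 1, 4, so Wexler commits to X. Subgame-perfect outcome: (P4, X) with payoffs (10, 5).

10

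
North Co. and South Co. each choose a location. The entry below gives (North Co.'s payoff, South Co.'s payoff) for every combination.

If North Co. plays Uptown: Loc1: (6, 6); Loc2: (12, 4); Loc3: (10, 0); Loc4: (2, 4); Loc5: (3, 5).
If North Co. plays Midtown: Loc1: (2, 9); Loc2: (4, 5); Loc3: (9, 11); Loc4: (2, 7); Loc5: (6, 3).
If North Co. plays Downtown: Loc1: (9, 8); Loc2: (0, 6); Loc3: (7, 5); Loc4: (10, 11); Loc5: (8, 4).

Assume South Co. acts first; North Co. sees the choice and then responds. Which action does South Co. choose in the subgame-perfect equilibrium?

Work backward from North Co.'s decision.
- Loc1: BR = Downtown, leader payoff 8.
- Loc2: BR = Uptown, leader payoff 4.
- Loc3: BR = Uptown, leader payoff 0.
- Loc4: BR = Downtown, leader payoff 11.
- Loc5: BR = Downtown, leader payoff 4.
Among 8, 4, 0, 11, 4, the best is 11 at Loc4. Subgame-perfect outcome: (Downtown, Loc4) with payoffs (10, 11).

Loc4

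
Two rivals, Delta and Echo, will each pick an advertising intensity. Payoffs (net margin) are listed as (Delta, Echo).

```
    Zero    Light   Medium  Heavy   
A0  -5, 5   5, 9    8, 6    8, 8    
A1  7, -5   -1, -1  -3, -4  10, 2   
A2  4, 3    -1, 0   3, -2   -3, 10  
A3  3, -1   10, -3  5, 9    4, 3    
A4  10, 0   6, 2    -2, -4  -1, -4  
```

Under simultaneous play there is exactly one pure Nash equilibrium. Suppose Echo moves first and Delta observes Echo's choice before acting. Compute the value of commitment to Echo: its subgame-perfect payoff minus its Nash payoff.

4

Delta best-responds to each possible Echo move:
- Zero: Delta compares -5, 7, 4, 3, 10 and picks A4; Echo would get 0.
- Light: Delta compares 5, -1, -1, 10, 6 and picks A3; Echo would get -3.
- Medium: Delta compares 8, -3, 3, 5, -2 and picks A0; Echo would get 6.
- Heavy: Delta compares 8, 10, -3, 4, -1 and picks A1; Echo would get 2.
Echo's induced payoffs are 0, -3, 6, 2, so Echo commits to Medium. Subgame-perfect outcome: (A0, Medium) with payoffs (8, 6).
Now find the simultaneous Nash equilibrium.
Delta's best replies: Zero→A4; Light→A3; Medium→A0; Heavy→A1.
Echo's best replies: A0→Light; A1→Heavy; A2→Heavy; A3→Medium; A4→Light.
The unique mutual best reply is (A1, Heavy), giving (10, 2).
Echo's commitment gain: 6 − 2 = 4.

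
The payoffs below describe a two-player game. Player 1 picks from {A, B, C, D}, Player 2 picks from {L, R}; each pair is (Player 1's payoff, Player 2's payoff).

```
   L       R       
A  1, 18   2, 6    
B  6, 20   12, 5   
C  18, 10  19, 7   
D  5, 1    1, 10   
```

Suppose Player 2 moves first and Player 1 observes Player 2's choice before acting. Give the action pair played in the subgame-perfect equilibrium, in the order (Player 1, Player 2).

(C, L)

Backward induction with Player 2 moving first.
- L: BR = C, leader payoff 10.
- R: BR = C, leader payoff 7.
Player 2's induced payoffs are 10, 7, so Player 2 commits to L. Subgame-perfect outcome: (C, L) with payoffs (18, 10).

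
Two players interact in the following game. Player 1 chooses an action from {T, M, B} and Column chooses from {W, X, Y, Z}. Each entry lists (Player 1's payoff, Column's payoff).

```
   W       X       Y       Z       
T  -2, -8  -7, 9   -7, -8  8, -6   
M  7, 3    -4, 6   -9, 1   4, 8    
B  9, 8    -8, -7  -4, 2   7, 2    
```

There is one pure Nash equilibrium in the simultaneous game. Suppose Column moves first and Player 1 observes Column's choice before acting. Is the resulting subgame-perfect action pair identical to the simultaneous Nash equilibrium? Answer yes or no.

yes

Player 1 best-responds to each possible Column move:
- W: BR = B, leader payoff 8.
- X: BR = M, leader payoff 6.
- Y: BR = B, leader payoff 2.
- Z: BR = T, leader payoff -6.
Maximizing over 8, 6, 2, -6, Column chooses W. Subgame-perfect outcome: (B, W) with payoffs (9, 8).
For the simultaneous game, intersect best replies.
Player 1's best replies: W→B; X→M; Y→B; Z→T.
Column's best replies: T→X; M→Z; B→W.
Only (B, W) has each player best-responding; Nash payoffs (9, 8).
Sequential outcome (B, W) coincides with the Nash profile (B, W).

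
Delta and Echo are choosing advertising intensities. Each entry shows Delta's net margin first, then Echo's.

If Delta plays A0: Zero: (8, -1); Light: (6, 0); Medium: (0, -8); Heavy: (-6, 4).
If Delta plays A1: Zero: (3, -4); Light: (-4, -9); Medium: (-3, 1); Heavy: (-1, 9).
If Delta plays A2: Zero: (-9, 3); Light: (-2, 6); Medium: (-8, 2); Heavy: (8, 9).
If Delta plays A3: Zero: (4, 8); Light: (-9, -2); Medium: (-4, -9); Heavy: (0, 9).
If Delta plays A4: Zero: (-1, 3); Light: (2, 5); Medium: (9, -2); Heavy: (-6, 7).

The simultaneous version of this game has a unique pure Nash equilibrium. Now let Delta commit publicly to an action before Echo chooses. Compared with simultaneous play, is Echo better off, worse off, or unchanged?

Work backward from Echo's decision.
- A0: BR = Heavy, leader payoff -6.
- A1: BR = Heavy, leader payoff -1.
- A2: BR = Heavy, leader payoff 8.
- A3: BR = Heavy, leader payoff 0.
- A4: BR = Heavy, leader payoff -6.
Delta's induced payoffs are -6, -1, 8, 0, -6, so Delta commits to A2. Subgame-perfect outcome: (A2, Heavy) with payoffs (8, 9).
Now find the simultaneous Nash equilibrium.
Delta's best replies: Zero→A0; Light→A0; Medium→A4; Heavy→A2.
Echo's best replies: A0→Heavy; A1→Heavy; A2→Heavy; A3→Heavy; A4→Heavy.
The unique mutual best reply is (A2, Heavy), giving (8, 9).
Echo earns 9 sequentially versus 9 at the Nash outcome: unchanged.

unchanged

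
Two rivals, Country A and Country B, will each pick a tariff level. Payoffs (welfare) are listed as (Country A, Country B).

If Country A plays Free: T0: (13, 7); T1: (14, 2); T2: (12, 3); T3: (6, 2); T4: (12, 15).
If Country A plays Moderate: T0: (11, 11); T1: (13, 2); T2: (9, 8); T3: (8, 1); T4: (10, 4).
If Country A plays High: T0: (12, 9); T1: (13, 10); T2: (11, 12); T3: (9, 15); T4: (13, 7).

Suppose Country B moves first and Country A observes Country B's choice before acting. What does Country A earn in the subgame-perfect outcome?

Solve by backward induction (Country B leads).
- T0: Country A compares 13, 11, 12 and picks Free; Country B would get 7.
- T1: Country A compares 14, 13, 13 and picks Free; Country B would get 2.
- T2: Country A compares 12, 9, 11 and picks Free; Country B would get 3.
- T3: Country A compares 6, 8, 9 and picks High; Country B would get 15.
- T4: Country A compares 12, 10, 13 and picks High; Country B would get 7.
Country B's induced payoffs are 7, 2, 3, 15, 7, so Country B commits to T3. Subgame-perfect outcome: (High, T3) with payoffs (9, 15).

9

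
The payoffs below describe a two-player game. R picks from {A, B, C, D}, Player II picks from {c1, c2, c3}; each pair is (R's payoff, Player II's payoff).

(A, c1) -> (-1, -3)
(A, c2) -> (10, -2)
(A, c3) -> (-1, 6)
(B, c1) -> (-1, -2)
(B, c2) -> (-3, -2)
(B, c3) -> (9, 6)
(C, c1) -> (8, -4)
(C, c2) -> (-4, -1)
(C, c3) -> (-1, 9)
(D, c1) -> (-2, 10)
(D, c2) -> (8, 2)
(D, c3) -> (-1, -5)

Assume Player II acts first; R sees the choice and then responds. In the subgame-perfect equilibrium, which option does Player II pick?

Backward induction with Player II moving first.
- c1: BR = C, leader payoff -4.
- c2: BR = A, leader payoff -2.
- c3: BR = B, leader payoff 6.
Among -4, -2, 6, the best is 6 at c3. Subgame-perfect outcome: (B, c3) with payoffs (9, 6).

c3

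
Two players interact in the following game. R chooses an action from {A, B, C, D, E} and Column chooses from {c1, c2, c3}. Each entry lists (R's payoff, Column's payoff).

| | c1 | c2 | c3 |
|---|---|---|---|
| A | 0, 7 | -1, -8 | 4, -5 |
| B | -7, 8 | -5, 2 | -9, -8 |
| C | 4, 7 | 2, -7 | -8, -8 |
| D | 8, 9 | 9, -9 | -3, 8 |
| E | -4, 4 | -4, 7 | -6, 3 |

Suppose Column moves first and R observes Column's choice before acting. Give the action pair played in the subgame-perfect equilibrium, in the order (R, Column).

R best-responds to each possible Column move:
- c1 → R plays D (best of 0, -7, 4, 8, -4); Column gets 9.
- c2 → R plays D (best of -1, -5, 2, 9, -4); Column gets -9.
- c3 → R plays A (best of 4, -9, -8, -3, -6); Column gets -5.
Maximizing over 9, -9, -5, Column chooses c1. Subgame-perfect outcome: (D, c1) with payoffs (8, 9).

(D, c1)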